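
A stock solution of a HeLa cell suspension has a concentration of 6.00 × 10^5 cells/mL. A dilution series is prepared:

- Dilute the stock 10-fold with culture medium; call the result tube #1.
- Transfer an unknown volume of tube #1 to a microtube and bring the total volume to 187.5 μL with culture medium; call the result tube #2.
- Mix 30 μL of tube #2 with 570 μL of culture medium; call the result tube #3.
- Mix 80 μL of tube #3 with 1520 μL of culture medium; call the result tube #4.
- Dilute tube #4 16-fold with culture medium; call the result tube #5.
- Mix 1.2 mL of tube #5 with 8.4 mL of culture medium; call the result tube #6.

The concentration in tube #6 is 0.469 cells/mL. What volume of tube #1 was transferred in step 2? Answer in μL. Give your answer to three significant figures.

Step 1: 10-fold → factor 10
Step 2: v brought to 187.5 μL → factor = 187.5 μL/v
Step 3: 30 μL + 570 μL = 600 μL total → factor 600/30 = 20
Step 4: 80 μL + 1520 μL = 1600 μL total → factor 1600/80 = 20
Step 5: 16-fold → factor 16
Step 6: 1.2 mL + 8.4 mL = 9.6 mL total → factor 9.6/1.2 = 8
Product of known-step factors = 5.12 × 10^5
Overall factor = 6.00 × 10^5 cells/mL / (0.469 cells/mL) = 1.2793 × 10^6
Step-2 factor = 1.2793 × 10^6 / 5.12 × 10^5 = 2.4987
v = 187.5 μL / 2.4987 = 75.0 μL

75.0 μL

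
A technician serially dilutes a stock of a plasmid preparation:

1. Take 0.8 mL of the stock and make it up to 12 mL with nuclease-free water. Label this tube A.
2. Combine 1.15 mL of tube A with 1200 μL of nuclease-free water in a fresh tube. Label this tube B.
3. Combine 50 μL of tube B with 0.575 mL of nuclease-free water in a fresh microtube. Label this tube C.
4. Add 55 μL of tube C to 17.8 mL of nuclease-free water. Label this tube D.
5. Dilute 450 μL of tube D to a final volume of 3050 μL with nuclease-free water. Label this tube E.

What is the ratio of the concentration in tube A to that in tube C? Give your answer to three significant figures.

25.5

Step 1: 0.8 mL brought to 12 mL → factor 12/0.8 = 15
Step 2: 1.15 mL + 1200 μL = 2.35 mL total → factor 2.35/1.15 = 2.0435
Step 3: 50 μL + 0.575 mL = 625 μL total → factor 625/50 = 12.5
Dilution factor to tube A = 15; to tube C = 383.15
[tube A]/[tube C] = (factor to tube C)/(factor to tube A) = 383.15/15 = 25.5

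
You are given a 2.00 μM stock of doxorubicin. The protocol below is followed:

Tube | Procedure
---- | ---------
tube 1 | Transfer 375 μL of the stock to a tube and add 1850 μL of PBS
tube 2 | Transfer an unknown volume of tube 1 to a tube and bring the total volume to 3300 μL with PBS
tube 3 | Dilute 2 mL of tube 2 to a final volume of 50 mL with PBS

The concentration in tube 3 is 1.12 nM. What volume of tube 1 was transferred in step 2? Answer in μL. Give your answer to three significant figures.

274 μL

Step 1: 375 μL + 1850 μL = 2225 μL total → factor 2225/375 = 5.9333
Step 2: v brought to 3300 μL → factor = 3300 μL/v
Step 3: 2 mL brought to 50 mL → factor 50/2 = 25
Product of known-step factors = 148.33
Overall factor = 2.00 μM / (1.12 nM) = 1785.7
Step-2 factor = 1785.7 / 148.33 = 12.039
v = 3300 μL / 12.039 = 274 μL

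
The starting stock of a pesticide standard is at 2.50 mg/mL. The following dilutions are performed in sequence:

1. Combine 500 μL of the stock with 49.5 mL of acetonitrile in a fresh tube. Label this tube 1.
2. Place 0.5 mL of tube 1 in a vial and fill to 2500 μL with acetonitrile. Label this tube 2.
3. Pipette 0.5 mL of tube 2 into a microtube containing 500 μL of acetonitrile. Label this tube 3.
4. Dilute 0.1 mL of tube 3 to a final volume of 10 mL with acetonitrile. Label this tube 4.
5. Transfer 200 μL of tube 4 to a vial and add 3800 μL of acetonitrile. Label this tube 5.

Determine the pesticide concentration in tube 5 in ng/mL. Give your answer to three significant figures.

1.25 ng/mL

Step 1: 500 μL + 49.5 mL = 50000 μL total → factor 50000/500 = 100
Step 2: 0.5 mL brought to 2500 μL → factor 2.5/0.5 = 5
Step 3: 0.5 mL + 500 μL = 1 mL total → factor 1/0.5 = 2
Step 4: 0.1 mL brought to 10 mL → factor 10/0.1 = 100
Step 5: 200 μL + 3800 μL = 4000 μL total → factor 4000/200 = 20
Overall dilution factor = 100 × 5 × 2 × 100 × 20 = 2 × 10^6
Final = 2.50 mg/mL / 2 × 10^6 = 1.250 × 10^-6 mg/mL = 1.25 ng/mL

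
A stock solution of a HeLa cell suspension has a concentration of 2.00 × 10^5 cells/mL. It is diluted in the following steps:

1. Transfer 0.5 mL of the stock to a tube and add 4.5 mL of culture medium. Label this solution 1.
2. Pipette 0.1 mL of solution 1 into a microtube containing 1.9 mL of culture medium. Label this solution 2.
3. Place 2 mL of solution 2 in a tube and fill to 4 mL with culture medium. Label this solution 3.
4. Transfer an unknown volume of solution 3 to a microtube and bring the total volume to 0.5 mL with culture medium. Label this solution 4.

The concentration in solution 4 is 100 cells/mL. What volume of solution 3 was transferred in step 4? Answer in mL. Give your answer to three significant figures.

Step 1: 0.5 mL + 4.5 mL = 5 mL total → factor 5/0.5 = 10
Step 2: 0.1 mL + 1.9 mL = 2 mL total → factor 2/0.1 = 20
Step 3: 2 mL brought to 4 mL → factor 4/2 = 2
Step 4: v brought to 0.5 mL → factor = 0.5 mL/v
Product of known-step factors = 400
Overall factor = 2.00 × 10^5 cells/mL / (100 cells/mL) = 2000
Step-4 factor = 2000 / 400 = 5
v = 0.5 mL / 5 = 0.100 mL

0.100 mL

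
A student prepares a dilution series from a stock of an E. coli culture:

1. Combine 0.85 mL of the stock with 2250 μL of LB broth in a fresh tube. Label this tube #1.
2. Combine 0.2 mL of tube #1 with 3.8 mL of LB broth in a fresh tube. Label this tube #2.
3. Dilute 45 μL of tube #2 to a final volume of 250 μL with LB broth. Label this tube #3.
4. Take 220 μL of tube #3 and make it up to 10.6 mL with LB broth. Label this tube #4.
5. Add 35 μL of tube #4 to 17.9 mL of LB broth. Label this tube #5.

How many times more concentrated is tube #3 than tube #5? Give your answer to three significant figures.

2.47 × 10^4

Step 1: 0.85 mL + 2250 μL = 3.1 mL total → factor 3.1/0.85 = 3.6471
Step 2: 0.2 mL + 3.8 mL = 4 mL total → factor 4/0.2 = 20
Step 3: 45 μL brought to 250 μL → factor 250/45 = 5.5556
Step 4: 220 μL brought to 10.6 mL → factor 10600/220 = 48.182
Step 5: 35 μL + 17.9 mL = 17935 μL total → factor 17935/35 = 512.43
Dilution factor to tube #3 = 405.23; to tube #5 = 1.0005 × 10^7
[tube #3]/[tube #5] = (factor to tube #5)/(factor to tube #3) = 1.0005 × 10^7/405.23 = 2.47 × 10^4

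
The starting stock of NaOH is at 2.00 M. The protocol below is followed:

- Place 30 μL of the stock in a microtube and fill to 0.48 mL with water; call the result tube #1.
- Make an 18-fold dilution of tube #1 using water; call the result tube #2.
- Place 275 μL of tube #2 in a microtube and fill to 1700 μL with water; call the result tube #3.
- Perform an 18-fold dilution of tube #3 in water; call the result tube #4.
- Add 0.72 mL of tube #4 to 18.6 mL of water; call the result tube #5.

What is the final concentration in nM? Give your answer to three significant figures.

Step 1: 30 μL brought to 0.48 mL → factor 480/30 = 16
Step 2: 18-fold → factor 18
Step 3: 275 μL brought to 1700 μL → factor 1700/275 = 6.1818
Step 4: 18-fold → factor 18
Step 5: 0.72 mL + 18.6 mL = 19.32 mL total → factor 19.32/0.72 = 26.833
Overall dilution factor = 16 × 18 × 6.1818 × 18 × 26.833 = 8.5992 × 10^5
Final = 2.00 M / 8.5992 × 10^5 = 2.326 × 10^-6 M = 2.33 × 10^3 nM

2.33 × 10^3 nM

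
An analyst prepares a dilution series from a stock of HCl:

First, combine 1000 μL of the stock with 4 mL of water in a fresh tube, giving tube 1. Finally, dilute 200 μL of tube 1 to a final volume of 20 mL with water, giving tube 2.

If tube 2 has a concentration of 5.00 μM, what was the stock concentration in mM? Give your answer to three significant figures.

2.50 mM

Step 1: 1000 μL + 4 mL = 5000 μL total → factor 5000/1000 = 5
Step 2: 200 μL brought to 20 mL → factor 20000/200 = 100
Overall dilution factor = 5 × 100 = 500
Stock = 5.00 μM × 500 = 2500 μM = 2.50 mM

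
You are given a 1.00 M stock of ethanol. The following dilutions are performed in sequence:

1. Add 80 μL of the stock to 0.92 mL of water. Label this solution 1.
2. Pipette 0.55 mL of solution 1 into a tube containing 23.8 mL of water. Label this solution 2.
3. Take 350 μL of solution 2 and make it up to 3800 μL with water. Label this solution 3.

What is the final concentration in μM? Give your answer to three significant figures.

Step 1: 80 μL + 0.92 mL = 1000 μL total → factor 1000/80 = 12.5
Step 2: 0.55 mL + 23.8 mL = 24.35 mL total → factor 24.35/0.55 = 44.273
Step 3: 350 μL brought to 3800 μL → factor 3800/350 = 10.857
Overall dilution factor = 12.5 × 44.273 × 10.857 = 6008.4
Final = 1.00 M / 6008.4 = 0.0001664 M = 166 μM

166 μM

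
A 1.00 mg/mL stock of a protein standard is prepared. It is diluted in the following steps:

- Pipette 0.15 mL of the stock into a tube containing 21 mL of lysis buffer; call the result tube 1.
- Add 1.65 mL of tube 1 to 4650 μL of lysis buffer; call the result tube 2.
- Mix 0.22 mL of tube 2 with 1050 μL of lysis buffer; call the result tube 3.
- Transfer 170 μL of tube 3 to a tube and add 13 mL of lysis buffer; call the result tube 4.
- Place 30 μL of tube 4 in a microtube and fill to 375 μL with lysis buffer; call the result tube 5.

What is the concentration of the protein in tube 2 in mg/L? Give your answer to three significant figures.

1.86 mg/L

Step 1: 0.15 mL + 21 mL = 21.15 mL total → factor 21.15/0.15 = 141
Step 2: 1.65 mL + 4650 μL = 6.3 mL total → factor 6.3/1.65 = 3.8182
Dilution factor through tube 2 = 141 × 3.8182 = 538.36
[tube 2] = 1.00 mg/mL / 538.36 = 0.001857 mg/mL = 1.86 mg/L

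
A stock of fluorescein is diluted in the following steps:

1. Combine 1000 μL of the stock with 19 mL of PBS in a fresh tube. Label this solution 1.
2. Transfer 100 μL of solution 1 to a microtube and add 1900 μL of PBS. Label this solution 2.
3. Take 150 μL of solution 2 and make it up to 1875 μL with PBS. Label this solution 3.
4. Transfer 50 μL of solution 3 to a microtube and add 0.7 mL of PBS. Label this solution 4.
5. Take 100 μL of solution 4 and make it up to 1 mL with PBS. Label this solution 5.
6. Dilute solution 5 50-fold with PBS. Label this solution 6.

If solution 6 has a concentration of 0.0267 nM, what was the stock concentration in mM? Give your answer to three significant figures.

Step 1: 1000 μL + 19 mL = 20000 μL total → factor 20000/1000 = 20
Step 2: 100 μL + 1900 μL = 2000 μL total → factor 2000/100 = 20
Step 3: 150 μL brought to 1875 μL → factor 1875/150 = 12.5
Step 4: 50 μL + 0.7 mL = 750 μL total → factor 750/50 = 15
Step 5: 100 μL brought to 1 mL → factor 1000/100 = 10
Step 6: 50-fold → factor 50
Overall dilution factor = 20 × 20 × 12.5 × 15 × 10 × 50 = 3.75 × 10^7
Stock = 0.0267 nM × 3.75 × 10^7 = 1.001 × 10^6 nM = 1.00 mM

1.00 mM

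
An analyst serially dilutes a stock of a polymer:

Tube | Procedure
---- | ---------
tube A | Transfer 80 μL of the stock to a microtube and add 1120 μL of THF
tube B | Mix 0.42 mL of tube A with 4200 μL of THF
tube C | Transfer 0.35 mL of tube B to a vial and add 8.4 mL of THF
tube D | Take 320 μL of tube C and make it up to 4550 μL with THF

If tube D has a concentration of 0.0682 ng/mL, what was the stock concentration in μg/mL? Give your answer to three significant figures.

4.00 μg/mL

Step 1: 80 μL + 1120 μL = 1200 μL total → factor 1200/80 = 15
Step 2: 0.42 mL + 4200 μL = 4.62 mL total → factor 4.62/0.42 = 11
Step 3: 0.35 mL + 8.4 mL = 8.75 mL total → factor 8.75/0.35 = 25
Step 4: 320 μL brought to 4550 μL → factor 4550/320 = 14.219
Overall dilution factor = 15 × 11 × 25 × 14.219 = 58652
Stock = 0.0682 ng/mL × 58652 = 4000 ng/mL = 4.00 μg/mL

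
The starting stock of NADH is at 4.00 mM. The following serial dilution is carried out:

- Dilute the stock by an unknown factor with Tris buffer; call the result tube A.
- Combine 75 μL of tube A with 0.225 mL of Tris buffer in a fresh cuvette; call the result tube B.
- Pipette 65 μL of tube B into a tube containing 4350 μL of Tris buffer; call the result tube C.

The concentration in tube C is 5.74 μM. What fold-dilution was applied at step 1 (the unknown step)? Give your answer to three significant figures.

Step 1: unknown factor x
Step 2: 75 μL + 0.225 mL = 300 μL total → factor 300/75 = 4
Step 3: 65 μL + 4350 μL = 4415 μL total → factor 4415/65 = 67.923
Product of known-step factors = 271.69
Overall factor = 4.00 mM / (5.74 μM) = 696.86
x = 696.86 / 271.69 = 2.56

2.56-fold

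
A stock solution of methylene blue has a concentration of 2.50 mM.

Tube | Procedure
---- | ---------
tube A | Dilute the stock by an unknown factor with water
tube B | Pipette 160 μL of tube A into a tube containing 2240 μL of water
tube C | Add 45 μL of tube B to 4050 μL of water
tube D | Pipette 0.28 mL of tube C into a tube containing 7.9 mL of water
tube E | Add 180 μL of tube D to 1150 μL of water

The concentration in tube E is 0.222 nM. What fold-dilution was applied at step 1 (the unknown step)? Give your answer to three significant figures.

Step 1: unknown factor x
Step 2: 160 μL + 2240 μL = 2400 μL total → factor 2400/160 = 15
Step 3: 45 μL + 4050 μL = 4095 μL total → factor 4095/45 = 91
Step 4: 0.28 mL + 7.9 mL = 8.18 mL total → factor 8.18/0.28 = 29.214
Step 5: 180 μL + 1150 μL = 1330 μL total → factor 1330/180 = 7.3889
Product of known-step factors = 2.9465 × 10^5
Overall factor = 2.50 mM / (0.222 nM) = 1.1261 × 10^7
x = 1.1261 × 10^7 / 2.9465 × 10^5 = 38.2

38.2-fold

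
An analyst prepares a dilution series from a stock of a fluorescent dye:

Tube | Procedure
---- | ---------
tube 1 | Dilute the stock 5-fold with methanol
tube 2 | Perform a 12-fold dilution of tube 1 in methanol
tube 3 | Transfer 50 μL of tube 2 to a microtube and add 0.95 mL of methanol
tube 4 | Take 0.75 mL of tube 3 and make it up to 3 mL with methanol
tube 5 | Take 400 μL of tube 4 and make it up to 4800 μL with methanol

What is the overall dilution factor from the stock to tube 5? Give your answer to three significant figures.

5.76 × 10^4

Step 1: 5-fold → factor 5
Step 2: 12-fold → factor 12
Step 3: 50 μL + 0.95 mL = 1000 μL total → factor 1000/50 = 20
Step 4: 0.75 mL brought to 3 mL → factor 3/0.75 = 4
Step 5: 400 μL brought to 4800 μL → factor 4800/400 = 12
Overall dilution factor = 5 × 12 × 20 × 4 × 12 = 57600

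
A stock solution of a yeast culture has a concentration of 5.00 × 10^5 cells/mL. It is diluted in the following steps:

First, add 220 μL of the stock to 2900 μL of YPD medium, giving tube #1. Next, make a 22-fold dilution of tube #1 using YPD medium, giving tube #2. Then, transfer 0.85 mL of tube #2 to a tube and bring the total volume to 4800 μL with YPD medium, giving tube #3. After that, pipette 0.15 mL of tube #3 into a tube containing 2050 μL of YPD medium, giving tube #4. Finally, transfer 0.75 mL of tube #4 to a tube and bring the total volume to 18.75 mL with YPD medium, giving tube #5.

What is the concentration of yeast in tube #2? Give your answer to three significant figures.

Step 1: 220 μL + 2900 μL = 3120 μL total → factor 3120/220 = 14.182
Step 2: 22-fold → factor 22
Dilution factor through tube #2 = 14.182 × 22 = 312
[tube #2] = 5.00 × 10^5 cells/mL / 312 = 1.60 × 10^3 cells/mL

1.60 × 10^3 cells/mL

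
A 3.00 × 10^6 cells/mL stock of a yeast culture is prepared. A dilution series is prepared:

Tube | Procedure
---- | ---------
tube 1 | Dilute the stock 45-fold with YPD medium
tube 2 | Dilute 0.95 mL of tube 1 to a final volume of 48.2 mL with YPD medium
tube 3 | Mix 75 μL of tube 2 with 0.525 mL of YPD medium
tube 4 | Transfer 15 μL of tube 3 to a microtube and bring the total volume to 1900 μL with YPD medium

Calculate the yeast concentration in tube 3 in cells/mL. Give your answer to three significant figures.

164 cells/mL

Step 1: 45-fold → factor 45
Step 2: 0.95 mL brought to 48.2 mL → factor 48.2/0.95 = 50.737
Step 3: 75 μL + 0.525 mL = 600 μL total → factor 600/75 = 8
Dilution factor through tube 3 = 45 × 50.737 × 8 = 18265
[tube 3] = 3.00 × 10^6 cells/mL / 18265 = 164 cells/mL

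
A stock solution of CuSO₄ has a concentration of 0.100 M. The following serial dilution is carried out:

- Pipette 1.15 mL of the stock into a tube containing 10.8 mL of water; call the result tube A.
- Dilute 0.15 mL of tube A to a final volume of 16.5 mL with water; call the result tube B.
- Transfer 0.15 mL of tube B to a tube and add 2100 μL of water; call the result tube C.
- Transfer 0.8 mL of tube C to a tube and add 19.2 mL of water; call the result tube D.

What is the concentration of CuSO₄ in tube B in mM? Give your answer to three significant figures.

Step 1: 1.15 mL + 10.8 mL = 11.95 mL total → factor 11.95/1.15 = 10.391
Step 2: 0.15 mL brought to 16.5 mL → factor 16.5/0.15 = 110
Dilution factor through tube B = 10.391 × 110 = 1143
[tube B] = 0.100 M / 1143 = 8.749 × 10^-5 M = 0.0875 mM

0.0875 mM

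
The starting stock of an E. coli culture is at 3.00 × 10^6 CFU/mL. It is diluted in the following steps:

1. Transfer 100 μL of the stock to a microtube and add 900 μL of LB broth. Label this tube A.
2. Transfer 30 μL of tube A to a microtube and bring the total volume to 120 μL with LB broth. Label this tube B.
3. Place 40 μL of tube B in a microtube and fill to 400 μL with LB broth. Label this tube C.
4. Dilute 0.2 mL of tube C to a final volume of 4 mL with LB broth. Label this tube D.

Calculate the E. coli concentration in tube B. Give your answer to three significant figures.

7.50 × 10^4 CFU/mL

Step 1: 100 μL + 900 μL = 1000 μL total → factor 1000/100 = 10
Step 2: 30 μL brought to 120 μL → factor 120/30 = 4
Dilution factor through tube B = 10 × 4 = 40
[tube B] = 3.00 × 10^6 CFU/mL / 40 = 7.50 × 10^4 CFU/mL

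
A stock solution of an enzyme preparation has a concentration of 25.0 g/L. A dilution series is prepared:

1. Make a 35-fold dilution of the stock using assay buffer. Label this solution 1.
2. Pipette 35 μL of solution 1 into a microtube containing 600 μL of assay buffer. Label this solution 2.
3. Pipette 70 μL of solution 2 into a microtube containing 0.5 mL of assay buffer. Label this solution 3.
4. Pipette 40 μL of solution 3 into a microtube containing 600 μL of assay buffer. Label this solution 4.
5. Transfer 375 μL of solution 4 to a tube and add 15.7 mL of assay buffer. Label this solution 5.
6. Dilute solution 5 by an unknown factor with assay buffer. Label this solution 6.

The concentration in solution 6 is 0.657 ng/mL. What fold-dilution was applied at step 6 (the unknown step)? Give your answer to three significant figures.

10.7-fold

Step 1: 35-fold → factor 35
Step 2: 35 μL + 600 μL = 635 μL total → factor 635/35 = 18.143
Step 3: 70 μL + 0.5 mL = 570 μL total → factor 570/70 = 8.1429
Step 4: 40 μL + 600 μL = 640 μL total → factor 640/40 = 16
Step 5: 375 μL + 15.7 mL = 16075 μL total → factor 16075/375 = 42.867
Step 6: unknown factor x
Product of known-step factors = 3.5464 × 10^6
Overall factor = 25.0 g/L / (0.657 ng/mL) = 3.8052 × 10^7
x = 3.8052 × 10^7 / 3.5464 × 10^6 = 10.7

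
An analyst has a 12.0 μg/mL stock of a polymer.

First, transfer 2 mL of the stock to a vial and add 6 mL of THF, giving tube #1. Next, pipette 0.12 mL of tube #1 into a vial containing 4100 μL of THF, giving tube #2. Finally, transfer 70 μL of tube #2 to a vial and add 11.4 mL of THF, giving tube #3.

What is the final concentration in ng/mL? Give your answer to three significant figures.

Step 1: 2 mL + 6 mL = 8 mL total → factor 8/2 = 4
Step 2: 0.12 mL + 4100 μL = 4.22 mL total → factor 4.22/0.12 = 35.167
Step 3: 70 μL + 11.4 mL = 11470 μL total → factor 11470/70 = 163.86
Overall dilution factor = 4 × 35.167 × 163.86 = 23049
Final = 12.0 μg/mL / 23049 = 0.0005206 μg/mL = 0.521 ng/mL

0.521 ng/mL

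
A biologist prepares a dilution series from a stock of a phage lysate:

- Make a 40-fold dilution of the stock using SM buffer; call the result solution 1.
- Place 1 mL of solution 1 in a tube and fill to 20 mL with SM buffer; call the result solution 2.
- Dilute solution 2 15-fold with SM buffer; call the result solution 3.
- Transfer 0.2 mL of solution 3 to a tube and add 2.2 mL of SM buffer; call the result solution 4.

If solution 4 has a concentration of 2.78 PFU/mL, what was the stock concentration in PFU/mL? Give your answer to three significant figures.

4.00 × 10^5 PFU/mL

Step 1: 40-fold → factor 40
Step 2: 1 mL brought to 20 mL → factor 20/1 = 20
Step 3: 15-fold → factor 15
Step 4: 0.2 mL + 2.2 mL = 2.4 mL total → factor 2.4/0.2 = 12
Overall dilution factor = 40 × 20 × 15 × 12 = 1.44 × 10^5
Stock = 2.78 PFU/mL × 1.44 × 10^5 = 4.00 × 10^5 PFU/mL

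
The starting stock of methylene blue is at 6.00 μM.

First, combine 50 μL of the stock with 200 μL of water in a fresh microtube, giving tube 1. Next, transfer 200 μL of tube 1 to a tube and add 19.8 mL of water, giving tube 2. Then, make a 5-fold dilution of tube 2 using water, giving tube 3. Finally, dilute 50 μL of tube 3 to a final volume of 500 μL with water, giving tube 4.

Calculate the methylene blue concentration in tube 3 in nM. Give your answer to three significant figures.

2.40 nM

Step 1: 50 μL + 200 μL = 250 μL total → factor 250/50 = 5
Step 2: 200 μL + 19.8 mL = 20000 μL total → factor 20000/200 = 100
Step 3: 5-fold → factor 5
Dilution factor through tube 3 = 5 × 100 × 5 = 2500
[tube 3] = 6.00 μM / 2500 = 0.002400 μM = 2.40 nM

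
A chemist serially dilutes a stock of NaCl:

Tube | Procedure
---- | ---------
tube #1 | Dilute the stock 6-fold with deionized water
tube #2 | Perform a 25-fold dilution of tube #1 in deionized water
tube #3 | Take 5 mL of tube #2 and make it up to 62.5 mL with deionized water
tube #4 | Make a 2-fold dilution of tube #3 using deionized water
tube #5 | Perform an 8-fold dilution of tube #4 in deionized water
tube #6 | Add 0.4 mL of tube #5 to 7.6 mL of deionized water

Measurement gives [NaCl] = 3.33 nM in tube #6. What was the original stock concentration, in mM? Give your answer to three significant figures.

2.00 mM

Step 1: 6-fold → factor 6
Step 2: 25-fold → factor 25
Step 3: 5 mL brought to 62.5 mL → factor 62.5/5 = 12.5
Step 4: 2-fold → factor 2
Step 5: 8-fold → factor 8
Step 6: 0.4 mL + 7.6 mL = 8 mL total → factor 8/0.4 = 20
Overall dilution factor = 6 × 25 × 12.5 × 2 × 8 × 20 = 6 × 10^5
Stock = 3.33 nM × 6 × 10^5 = 1.998 × 10^6 nM = 2.00 mM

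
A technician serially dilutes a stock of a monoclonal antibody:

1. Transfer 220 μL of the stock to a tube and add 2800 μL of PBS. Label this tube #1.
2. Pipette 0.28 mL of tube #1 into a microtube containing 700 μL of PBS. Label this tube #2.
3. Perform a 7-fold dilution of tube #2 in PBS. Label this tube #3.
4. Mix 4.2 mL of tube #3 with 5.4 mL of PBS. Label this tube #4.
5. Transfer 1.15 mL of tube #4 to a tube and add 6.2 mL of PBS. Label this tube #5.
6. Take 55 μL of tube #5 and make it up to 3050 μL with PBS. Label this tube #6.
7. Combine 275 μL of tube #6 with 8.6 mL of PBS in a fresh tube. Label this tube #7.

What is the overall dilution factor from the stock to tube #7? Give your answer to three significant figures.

8.79 × 10^6

Step 1: 220 μL + 2800 μL = 3020 μL total → factor 3020/220 = 13.727
Step 2: 0.28 mL + 700 μL = 0.98 mL total → factor 0.98/0.28 = 3.5
Step 3: 7-fold → factor 7
Step 4: 4.2 mL + 5.4 mL = 9.6 mL total → factor 9.6/4.2 = 2.2857
Step 5: 1.15 mL + 6.2 mL = 7.35 mL total → factor 7.35/1.15 = 6.3913
Step 6: 55 μL brought to 3050 μL → factor 3050/55 = 55.455
Step 7: 275 μL + 8.6 mL = 8875 μL total → factor 8875/275 = 32.273
Overall dilution factor = 13.727 × 3.5 × 7 × 2.2857 × 6.3913 × 55.455 × 32.273 = 8.793 × 10^6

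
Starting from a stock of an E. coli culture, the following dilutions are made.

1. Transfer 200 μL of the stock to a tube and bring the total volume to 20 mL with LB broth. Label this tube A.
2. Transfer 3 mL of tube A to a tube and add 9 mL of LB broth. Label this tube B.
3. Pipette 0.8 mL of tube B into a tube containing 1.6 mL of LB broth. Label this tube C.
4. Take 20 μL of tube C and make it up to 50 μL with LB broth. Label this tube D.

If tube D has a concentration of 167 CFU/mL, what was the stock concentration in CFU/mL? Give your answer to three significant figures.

Step 1: 200 μL brought to 20 mL → factor 20000/200 = 100
Step 2: 3 mL + 9 mL = 12 mL total → factor 12/3 = 4
Step 3: 0.8 mL + 1.6 mL = 2.4 mL total → factor 2.4/0.8 = 3
Step 4: 20 μL brought to 50 μL → factor 50/20 = 2.5
Overall dilution factor = 100 × 4 × 3 × 2.5 = 3000
Stock = 167 CFU/mL × 3000 = 5.01 × 10^5 CFU/mL

5.01 × 10^5 CFU/mL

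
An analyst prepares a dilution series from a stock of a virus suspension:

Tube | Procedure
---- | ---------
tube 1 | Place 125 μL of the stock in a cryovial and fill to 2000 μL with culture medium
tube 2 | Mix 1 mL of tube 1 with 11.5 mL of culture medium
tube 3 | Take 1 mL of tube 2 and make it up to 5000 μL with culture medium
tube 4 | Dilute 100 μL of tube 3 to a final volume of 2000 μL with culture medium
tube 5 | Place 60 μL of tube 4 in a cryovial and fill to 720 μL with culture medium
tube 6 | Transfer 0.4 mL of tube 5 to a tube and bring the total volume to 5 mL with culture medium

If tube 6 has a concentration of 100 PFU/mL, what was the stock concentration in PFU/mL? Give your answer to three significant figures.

3.00 × 10^8 PFU/mL

Step 1: 125 μL brought to 2000 μL → factor 2000/125 = 16
Step 2: 1 mL + 11.5 mL = 12.5 mL total → factor 12.5/1 = 12.5
Step 3: 1 mL brought to 5000 μL → factor 5/1 = 5
Step 4: 100 μL brought to 2000 μL → factor 2000/100 = 20
Step 5: 60 μL brought to 720 μL → factor 720/60 = 12
Step 6: 0.4 mL brought to 5 mL → factor 5/0.4 = 12.5
Overall dilution factor = 16 × 12.5 × 5 × 20 × 12 × 12.5 = 3 × 10^6
Stock = 100 PFU/mL × 3 × 10^6 = 3.00 × 10^8 PFU/mL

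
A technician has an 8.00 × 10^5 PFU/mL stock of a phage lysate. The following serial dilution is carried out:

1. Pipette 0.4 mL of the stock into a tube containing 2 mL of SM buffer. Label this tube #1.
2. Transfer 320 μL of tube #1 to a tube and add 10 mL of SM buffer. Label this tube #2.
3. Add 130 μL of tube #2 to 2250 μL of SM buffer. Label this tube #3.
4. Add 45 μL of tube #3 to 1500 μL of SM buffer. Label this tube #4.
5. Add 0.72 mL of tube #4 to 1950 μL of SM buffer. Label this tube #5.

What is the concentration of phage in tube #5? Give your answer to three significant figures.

Step 1: 0.4 mL + 2 mL = 2.4 mL total → factor 2.4/0.4 = 6
Step 2: 320 μL + 10 mL = 10320 μL total → factor 10320/320 = 32.25
Step 3: 130 μL + 2250 μL = 2380 μL total → factor 2380/130 = 18.308
Step 4: 45 μL + 1500 μL = 1545 μL total → factor 1545/45 = 34.333
Step 5: 0.72 mL + 1950 μL = 2.67 mL total → factor 2.67/0.72 = 3.7083
Dilution factor through tube #5 = 6 × 32.25 × 18.308 × 34.333 × 3.7083 = 4.5103 × 10^5
[tube #5] = 8.00 × 10^5 PFU/mL / 4.5103 × 10^5 = 1.77 PFU/mL

1.77 PFU/mL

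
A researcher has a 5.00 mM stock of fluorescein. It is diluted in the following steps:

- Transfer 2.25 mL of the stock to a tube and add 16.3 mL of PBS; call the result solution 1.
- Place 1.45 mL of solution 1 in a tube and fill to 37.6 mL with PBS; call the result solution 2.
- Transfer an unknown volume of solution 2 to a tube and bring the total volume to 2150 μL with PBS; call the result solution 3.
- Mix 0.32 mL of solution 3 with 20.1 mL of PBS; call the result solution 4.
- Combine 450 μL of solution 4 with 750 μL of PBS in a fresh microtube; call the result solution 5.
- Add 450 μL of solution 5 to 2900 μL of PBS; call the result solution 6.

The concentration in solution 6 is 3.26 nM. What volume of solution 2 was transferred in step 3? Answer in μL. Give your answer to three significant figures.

Step 1: 2.25 mL + 16.3 mL = 18.55 mL total → factor 18.55/2.25 = 8.2444
Step 2: 1.45 mL brought to 37.6 mL → factor 37.6/1.45 = 25.931
Step 3: v brought to 2150 μL → factor = 2150 μL/v
Step 4: 0.32 mL + 20.1 mL = 20.42 mL total → factor 20.42/0.32 = 63.812
Step 5: 450 μL + 750 μL = 1200 μL total → factor 1200/450 = 2.6667
Step 6: 450 μL + 2900 μL = 3350 μL total → factor 3350/450 = 7.4444
Product of known-step factors = 2.7082 × 10^5
Overall factor = 5.00 mM / (3.26 nM) = 1.5337 × 10^6
Step-3 factor = 1.5337 × 10^6 / 2.7082 × 10^5 = 5.6632
v = 2150 μL / 5.6632 = 380 μL

380 μL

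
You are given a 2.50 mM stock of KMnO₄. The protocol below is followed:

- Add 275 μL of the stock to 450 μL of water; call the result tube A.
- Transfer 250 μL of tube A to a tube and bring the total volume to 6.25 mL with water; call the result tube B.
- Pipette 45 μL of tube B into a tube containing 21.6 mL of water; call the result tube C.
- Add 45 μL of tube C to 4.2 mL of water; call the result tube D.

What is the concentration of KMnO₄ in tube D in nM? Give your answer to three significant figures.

Step 1: 275 μL + 450 μL = 725 μL total → factor 725/275 = 2.6364
Step 2: 250 μL brought to 6.25 mL → factor 6250/250 = 25
Step 3: 45 μL + 21.6 mL = 21645 μL total → factor 21645/45 = 481
Step 4: 45 μL + 4.2 mL = 4245 μL total → factor 4245/45 = 94.333
Overall dilution factor = 2.6364 × 25 × 481 × 94.333 = 2.9906 × 10^6
Final = 2.50 mM / 2.9906 × 10^6 = 8.360 × 10^-7 mM = 0.836 nM

0.836 nM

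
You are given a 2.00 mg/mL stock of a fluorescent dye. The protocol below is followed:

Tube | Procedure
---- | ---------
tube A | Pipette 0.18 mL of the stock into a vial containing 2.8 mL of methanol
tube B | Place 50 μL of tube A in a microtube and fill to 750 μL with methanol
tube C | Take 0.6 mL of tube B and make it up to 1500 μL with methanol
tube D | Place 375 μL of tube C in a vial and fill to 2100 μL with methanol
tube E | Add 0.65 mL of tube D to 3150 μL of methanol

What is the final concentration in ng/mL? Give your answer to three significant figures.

Step 1: 0.18 mL + 2.8 mL = 2.98 mL total → factor 2.98/0.18 = 16.556
Step 2: 50 μL brought to 750 μL → factor 750/50 = 15
Step 3: 0.6 mL brought to 1500 μL → factor 1.5/0.6 = 2.5
Step 4: 375 μL brought to 2100 μL → factor 2100/375 = 5.6
Step 5: 0.65 mL + 3150 μL = 3.8 mL total → factor 3.8/0.65 = 5.8462
Overall dilution factor = 16.556 × 15 × 2.5 × 5.6 × 5.8462 = 20325
Final = 2.00 mg/mL / 20325 = 9.840 × 10^-5 mg/mL = 98.4 ng/mL

98.4 ng/mL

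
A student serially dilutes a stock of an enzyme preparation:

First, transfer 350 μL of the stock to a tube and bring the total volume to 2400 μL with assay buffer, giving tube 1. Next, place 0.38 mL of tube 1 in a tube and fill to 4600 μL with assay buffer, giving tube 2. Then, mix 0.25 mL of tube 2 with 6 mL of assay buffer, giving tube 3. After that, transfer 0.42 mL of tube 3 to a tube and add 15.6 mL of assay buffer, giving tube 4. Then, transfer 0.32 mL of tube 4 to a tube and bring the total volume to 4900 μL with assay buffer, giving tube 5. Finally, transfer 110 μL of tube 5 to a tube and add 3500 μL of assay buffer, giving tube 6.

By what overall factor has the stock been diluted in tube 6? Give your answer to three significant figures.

Step 1: 350 μL brought to 2400 μL → factor 2400/350 = 6.8571
Step 2: 0.38 mL brought to 4600 μL → factor 4.6/0.38 = 12.105
Step 3: 0.25 mL + 6 mL = 6.25 mL total → factor 6.25/0.25 = 25
Step 4: 0.42 mL + 15.6 mL = 16.02 mL total → factor 16.02/0.42 = 38.143
Step 5: 0.32 mL brought to 4900 μL → factor 4.9/0.32 = 15.312
Step 6: 110 μL + 3500 μL = 3610 μL total → factor 3610/110 = 32.818
Overall dilution factor = 6.8571 × 12.105 × 25 × 38.143 × 15.312 × 32.818 = 3.9777 × 10^7

3.98 × 10^7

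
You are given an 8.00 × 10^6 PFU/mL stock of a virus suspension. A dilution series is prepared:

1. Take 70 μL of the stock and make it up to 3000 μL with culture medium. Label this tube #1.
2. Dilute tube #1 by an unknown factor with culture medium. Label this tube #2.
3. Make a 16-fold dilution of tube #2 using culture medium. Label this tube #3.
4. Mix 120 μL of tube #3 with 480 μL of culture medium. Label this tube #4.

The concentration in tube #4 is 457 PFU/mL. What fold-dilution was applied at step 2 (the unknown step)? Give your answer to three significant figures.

Step 1: 70 μL brought to 3000 μL → factor 3000/70 = 42.857
Step 2: unknown factor x
Step 3: 16-fold → factor 16
Step 4: 120 μL + 480 μL = 600 μL total → factor 600/120 = 5
Product of known-step factors = 3428.6
Overall factor = 8.00 × 10^6 PFU/mL / (457 PFU/mL) = 17505
x = 17505 / 3428.6 = 5.11

5.11-fold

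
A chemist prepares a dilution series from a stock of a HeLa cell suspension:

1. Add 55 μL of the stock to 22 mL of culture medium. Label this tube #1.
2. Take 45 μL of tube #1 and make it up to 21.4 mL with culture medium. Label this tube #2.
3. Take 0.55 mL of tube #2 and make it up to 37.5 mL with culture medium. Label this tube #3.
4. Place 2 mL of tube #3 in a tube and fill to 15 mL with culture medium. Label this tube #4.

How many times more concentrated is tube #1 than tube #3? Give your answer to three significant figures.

3.24 × 10^4

Step 1: 55 μL + 22 mL = 22055 μL total → factor 22055/55 = 401
Step 2: 45 μL brought to 21.4 mL → factor 21400/45 = 475.56
Step 3: 0.55 mL brought to 37.5 mL → factor 37.5/0.55 = 68.182
Dilution factor to tube #1 = 401; to tube #3 = 1.3002 × 10^7
[tube #1]/[tube #3] = (factor to tube #3)/(factor to tube #1) = 1.3002 × 10^7/401 = 3.24 × 10^4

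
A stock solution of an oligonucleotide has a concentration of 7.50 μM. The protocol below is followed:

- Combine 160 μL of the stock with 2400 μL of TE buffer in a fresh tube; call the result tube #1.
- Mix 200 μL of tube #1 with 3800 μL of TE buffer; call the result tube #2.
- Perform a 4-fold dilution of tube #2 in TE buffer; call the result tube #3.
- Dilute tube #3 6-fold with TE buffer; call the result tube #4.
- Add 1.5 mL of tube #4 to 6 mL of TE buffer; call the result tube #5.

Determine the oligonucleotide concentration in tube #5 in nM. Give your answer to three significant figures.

Step 1: 160 μL + 2400 μL = 2560 μL total → factor 2560/160 = 16
Step 2: 200 μL + 3800 μL = 4000 μL total → factor 4000/200 = 20
Step 3: 4-fold → factor 4
Step 4: 6-fold → factor 6
Step 5: 1.5 mL + 6 mL = 7.5 mL total → factor 7.5/1.5 = 5
Overall dilution factor = 16 × 20 × 4 × 6 × 5 = 38400
Final = 7.50 μM / 38400 = 0.0001953 μM = 0.195 nM

0.195 nM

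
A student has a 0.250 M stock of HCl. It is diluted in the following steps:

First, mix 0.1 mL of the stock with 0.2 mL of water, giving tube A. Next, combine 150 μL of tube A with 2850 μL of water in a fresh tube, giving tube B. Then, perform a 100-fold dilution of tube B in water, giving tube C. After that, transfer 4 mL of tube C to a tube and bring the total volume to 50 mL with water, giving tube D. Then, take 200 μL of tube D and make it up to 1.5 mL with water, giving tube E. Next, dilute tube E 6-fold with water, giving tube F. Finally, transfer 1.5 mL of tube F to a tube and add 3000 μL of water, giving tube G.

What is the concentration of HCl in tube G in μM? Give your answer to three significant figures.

Step 1: 0.1 mL + 0.2 mL = 0.3 mL total → factor 0.3/0.1 = 3
Step 2: 150 μL + 2850 μL = 3000 μL total → factor 3000/150 = 20
Step 3: 100-fold → factor 100
Step 4: 4 mL brought to 50 mL → factor 50/4 = 12.5
Step 5: 200 μL brought to 1.5 mL → factor 1500/200 = 7.5
Step 6: 6-fold → factor 6
Step 7: 1.5 mL + 3000 μL = 4.5 mL total → factor 4.5/1.5 = 3
Overall dilution factor = 3 × 20 × 100 × 12.5 × 7.5 × 6 × 3 = 1.0125 × 10^7
Final = 0.250 M / 1.0125 × 10^7 = 2.469 × 10^-8 M = 0.0247 μM

0.0247 μM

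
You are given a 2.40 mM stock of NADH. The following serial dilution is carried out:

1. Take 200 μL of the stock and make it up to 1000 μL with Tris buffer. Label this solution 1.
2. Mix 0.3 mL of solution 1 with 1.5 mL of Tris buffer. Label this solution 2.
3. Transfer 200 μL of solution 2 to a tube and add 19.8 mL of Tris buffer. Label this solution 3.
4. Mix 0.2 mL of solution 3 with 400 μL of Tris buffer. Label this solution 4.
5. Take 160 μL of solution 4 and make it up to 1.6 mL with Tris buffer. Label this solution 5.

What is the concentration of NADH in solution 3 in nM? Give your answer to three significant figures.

800 nM

Step 1: 200 μL brought to 1000 μL → factor 1000/200 = 5
Step 2: 0.3 mL + 1.5 mL = 1.8 mL total → factor 1.8/0.3 = 6
Step 3: 200 μL + 19.8 mL = 20000 μL total → factor 20000/200 = 100
Dilution factor through solution 3 = 5 × 6 × 100 = 3000
[solution 3] = 2.40 mM / 3000 = 0.0008000 mM = 800 nM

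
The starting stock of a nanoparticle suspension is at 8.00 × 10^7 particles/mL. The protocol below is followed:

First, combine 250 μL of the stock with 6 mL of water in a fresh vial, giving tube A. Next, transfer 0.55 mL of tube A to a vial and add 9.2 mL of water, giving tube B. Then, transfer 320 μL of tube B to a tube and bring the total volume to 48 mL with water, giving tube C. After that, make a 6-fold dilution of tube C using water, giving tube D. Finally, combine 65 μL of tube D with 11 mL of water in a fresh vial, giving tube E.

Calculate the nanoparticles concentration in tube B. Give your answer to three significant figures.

Step 1: 250 μL + 6 mL = 6250 μL total → factor 6250/250 = 25
Step 2: 0.55 mL + 9.2 mL = 9.75 mL total → factor 9.75/0.55 = 17.727
Dilution factor through tube B = 25 × 17.727 = 443.18
[tube B] = 8.00 × 10^7 particles/mL / 443.18 = 1.81 × 10^5 particles/mL

1.81 × 10^5 particles/mL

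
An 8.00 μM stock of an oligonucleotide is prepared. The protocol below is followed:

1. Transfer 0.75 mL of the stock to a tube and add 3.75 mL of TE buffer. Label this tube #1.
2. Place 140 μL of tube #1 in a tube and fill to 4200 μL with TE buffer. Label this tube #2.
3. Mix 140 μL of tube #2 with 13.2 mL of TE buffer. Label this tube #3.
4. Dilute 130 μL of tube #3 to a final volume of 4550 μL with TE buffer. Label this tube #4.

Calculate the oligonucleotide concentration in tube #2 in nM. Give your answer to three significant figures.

Step 1: 0.75 mL + 3.75 mL = 4.5 mL total → factor 4.5/0.75 = 6
Step 2: 140 μL brought to 4200 μL → factor 4200/140 = 30
Dilution factor through tube #2 = 6 × 30 = 180
[tube #2] = 8.00 μM / 180 = 0.04444 μM = 44.4 nM

44.4 nM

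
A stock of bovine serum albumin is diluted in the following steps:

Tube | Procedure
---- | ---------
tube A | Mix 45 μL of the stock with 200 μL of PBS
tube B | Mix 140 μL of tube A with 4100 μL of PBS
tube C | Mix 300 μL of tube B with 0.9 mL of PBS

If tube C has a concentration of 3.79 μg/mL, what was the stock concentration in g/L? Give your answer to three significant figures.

Step 1: 45 μL + 200 μL = 245 μL total → factor 245/45 = 5.4444
Step 2: 140 μL + 4100 μL = 4240 μL total → factor 4240/140 = 30.286
Step 3: 300 μL + 0.9 mL = 1200 μL total → factor 1200/300 = 4
Overall dilution factor = 5.4444 × 30.286 × 4 = 659.56
Stock = 3.79 μg/mL × 659.56 = 2500 μg/mL = 2.50 g/L

2.50 g/L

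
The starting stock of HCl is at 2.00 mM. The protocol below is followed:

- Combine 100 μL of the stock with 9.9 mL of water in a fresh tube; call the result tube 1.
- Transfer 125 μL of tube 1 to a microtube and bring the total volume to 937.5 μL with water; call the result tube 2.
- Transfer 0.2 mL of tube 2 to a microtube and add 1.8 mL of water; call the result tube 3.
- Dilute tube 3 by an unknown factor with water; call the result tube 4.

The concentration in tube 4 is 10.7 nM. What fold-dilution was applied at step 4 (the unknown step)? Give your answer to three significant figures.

24.9-fold

Step 1: 100 μL + 9.9 mL = 10000 μL total → factor 10000/100 = 100
Step 2: 125 μL brought to 937.5 μL → factor 937.5/125 = 7.5
Step 3: 0.2 mL + 1.8 mL = 2 mL total → factor 2/0.2 = 10
Step 4: unknown factor x
Product of known-step factors = 7500
Overall factor = 2.00 mM / (10.7 nM) = 1.8692 × 10^5
x = 1.8692 × 10^5 / 7500 = 24.9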